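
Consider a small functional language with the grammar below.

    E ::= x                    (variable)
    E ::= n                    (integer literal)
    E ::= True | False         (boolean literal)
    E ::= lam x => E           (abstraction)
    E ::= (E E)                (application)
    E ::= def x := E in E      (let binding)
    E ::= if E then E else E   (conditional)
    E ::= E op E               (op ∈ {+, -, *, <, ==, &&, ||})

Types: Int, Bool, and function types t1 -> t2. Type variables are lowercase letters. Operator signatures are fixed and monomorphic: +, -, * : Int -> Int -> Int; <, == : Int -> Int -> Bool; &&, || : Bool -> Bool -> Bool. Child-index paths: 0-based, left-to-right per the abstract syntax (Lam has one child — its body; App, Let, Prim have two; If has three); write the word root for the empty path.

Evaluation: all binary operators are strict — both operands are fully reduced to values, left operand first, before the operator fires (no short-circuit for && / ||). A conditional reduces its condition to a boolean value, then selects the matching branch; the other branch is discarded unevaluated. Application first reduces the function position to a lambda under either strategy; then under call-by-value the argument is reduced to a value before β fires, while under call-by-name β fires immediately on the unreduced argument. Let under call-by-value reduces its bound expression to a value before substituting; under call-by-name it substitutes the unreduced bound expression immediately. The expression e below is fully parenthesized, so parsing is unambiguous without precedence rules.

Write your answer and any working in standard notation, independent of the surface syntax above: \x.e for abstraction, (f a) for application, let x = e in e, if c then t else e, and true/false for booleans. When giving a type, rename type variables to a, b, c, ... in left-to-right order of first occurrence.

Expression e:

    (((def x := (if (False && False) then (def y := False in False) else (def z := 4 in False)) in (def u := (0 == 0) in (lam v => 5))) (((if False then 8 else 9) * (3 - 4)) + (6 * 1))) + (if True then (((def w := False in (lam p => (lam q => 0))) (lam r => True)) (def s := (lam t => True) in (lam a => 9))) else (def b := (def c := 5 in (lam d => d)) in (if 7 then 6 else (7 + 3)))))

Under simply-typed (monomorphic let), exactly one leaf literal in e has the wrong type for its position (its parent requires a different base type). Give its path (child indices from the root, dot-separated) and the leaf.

Answer: 1.2.1.0 : 7

Derivation:
  unify Bool ~ Bool
  unify Bool ~ Bool
  unify Bool ~ Bool
let y : Bool
let z : Int
  unify Bool ~ Bool
let x : Bool
  unify Int ~ Int
  unify Int ~ Int
let u : Bool
\v._ : a -> Int
  unify Bool ~ Bool
  unify Int ~ Int
  unify Int ~ Int
  unify Int ~ Int
  unify Int ~ Int
  unify Int ~ Int
  unify Int ~ Int
  unify Int ~ Int
  unify Int ~ Int
  unify Int ~ Int
  unify a -> Int ~ Int -> b
  unify a ~ Int
  unify Int ~ b
_ _ : Int
  unify Int ~ Int
  unify Bool ~ Bool
let w : Bool
\q._ : d -> Int
\p._ : c -> d -> Int
\r._ : e -> Bool
  unify c -> d -> Int ~ (e -> Bool) -> f
  unify c ~ e -> Bool
  unify d -> Int ~ f
_ _ : d -> Int
\t._ : g -> Bool
let s : g -> Bool
\a._ : h -> Int
  unify d -> Int ~ (h -> Int) -> i
  unify d ~ h -> Int
  unify Int ~ i
_ _ : Int
let c : Int
d : j
\d._ : j -> j
let b : j -> j
  unify Int ~ Bool
  FAIL: mismatch Int ~ Bool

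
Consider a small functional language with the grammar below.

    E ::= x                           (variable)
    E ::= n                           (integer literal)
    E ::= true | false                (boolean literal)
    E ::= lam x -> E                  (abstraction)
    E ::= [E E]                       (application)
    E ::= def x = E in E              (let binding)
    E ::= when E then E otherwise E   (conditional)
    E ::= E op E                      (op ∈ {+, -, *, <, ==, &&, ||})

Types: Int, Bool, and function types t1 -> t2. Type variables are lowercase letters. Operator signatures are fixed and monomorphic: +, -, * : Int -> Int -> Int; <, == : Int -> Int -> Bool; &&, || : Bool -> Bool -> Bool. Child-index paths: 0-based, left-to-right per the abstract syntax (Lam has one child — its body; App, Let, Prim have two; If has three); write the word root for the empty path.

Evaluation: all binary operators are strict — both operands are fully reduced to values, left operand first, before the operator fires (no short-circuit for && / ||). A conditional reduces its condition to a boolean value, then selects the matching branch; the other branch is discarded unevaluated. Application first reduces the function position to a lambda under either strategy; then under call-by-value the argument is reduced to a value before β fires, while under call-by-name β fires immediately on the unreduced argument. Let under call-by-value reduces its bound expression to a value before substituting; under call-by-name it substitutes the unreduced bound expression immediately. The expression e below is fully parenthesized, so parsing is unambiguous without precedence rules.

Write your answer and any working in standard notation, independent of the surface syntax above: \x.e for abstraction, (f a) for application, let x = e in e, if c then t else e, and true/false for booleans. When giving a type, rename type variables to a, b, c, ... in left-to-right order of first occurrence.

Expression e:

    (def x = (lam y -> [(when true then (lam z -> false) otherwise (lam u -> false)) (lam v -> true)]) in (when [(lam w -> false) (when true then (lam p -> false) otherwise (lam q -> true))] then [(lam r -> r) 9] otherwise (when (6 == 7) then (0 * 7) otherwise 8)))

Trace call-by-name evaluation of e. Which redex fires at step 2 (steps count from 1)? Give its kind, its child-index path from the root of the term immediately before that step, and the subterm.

Answer: beta at 0 : ((\w.false) (if true then (\p.false) else (\q.true)))

Working:
step 0: (let x = (\y.((if true then (\z.false) else (\u.false)) (\v.true))) in (if ((\w.false) (if true then (\p.false) else (\q.true))) then ((\r.r) 9) else (if (6 == 7) then (0 * 7) else 8)))
step 1: [let@root] (if ((\w.false) (if true then (\p.false) else (\q.true))) then ((\r.r) 9) else (if (6 == 7) then (0 * 7) else 8))
step 2: [beta@0] (if false then ((\r.r) 9) else (if (6 == 7) then (0 * 7) else 8))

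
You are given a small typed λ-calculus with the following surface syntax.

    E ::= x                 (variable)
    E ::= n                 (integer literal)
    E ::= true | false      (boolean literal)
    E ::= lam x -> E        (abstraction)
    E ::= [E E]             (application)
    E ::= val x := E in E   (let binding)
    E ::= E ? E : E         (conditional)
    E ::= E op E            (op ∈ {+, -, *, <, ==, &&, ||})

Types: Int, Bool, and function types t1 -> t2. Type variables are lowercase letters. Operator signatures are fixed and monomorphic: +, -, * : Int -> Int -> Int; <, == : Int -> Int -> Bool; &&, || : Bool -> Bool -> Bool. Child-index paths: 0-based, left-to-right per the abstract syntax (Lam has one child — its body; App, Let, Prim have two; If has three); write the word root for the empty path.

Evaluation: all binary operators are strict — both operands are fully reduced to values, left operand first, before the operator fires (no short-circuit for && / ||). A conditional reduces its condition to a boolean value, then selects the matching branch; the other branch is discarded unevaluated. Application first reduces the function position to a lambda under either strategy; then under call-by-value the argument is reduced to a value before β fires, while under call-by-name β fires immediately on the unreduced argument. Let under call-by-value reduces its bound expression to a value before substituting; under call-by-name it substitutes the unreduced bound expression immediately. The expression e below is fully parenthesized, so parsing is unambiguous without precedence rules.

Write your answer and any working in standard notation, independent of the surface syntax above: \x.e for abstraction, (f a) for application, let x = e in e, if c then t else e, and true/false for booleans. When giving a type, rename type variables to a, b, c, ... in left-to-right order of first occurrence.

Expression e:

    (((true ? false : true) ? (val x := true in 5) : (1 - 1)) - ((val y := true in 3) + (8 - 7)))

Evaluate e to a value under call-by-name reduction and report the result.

Answer: -4

Trace:
step 0: ((if (if true then false else true) then (let x = true in 5) else (1 - 1)) - ((let y = true in 3) + (8 - 7)))
step 1: [if@0.0] ((if false then (let x = true in 5) else (1 - 1)) - ((let y = true in 3) + (8 - 7)))
step 2: [if@0] ((1 - 1) - ((let y = true in 3) + (8 - 7)))
step 3: [delta@0] (0 - ((let y = true in 3) + (8 - 7)))
step 4: [let@1.0] (0 - (3 + (8 - 7)))
step 5: [delta@1.1] (0 - (3 + 1))
step 6: [delta@1] (0 - 4)
step 7: [delta@root] -4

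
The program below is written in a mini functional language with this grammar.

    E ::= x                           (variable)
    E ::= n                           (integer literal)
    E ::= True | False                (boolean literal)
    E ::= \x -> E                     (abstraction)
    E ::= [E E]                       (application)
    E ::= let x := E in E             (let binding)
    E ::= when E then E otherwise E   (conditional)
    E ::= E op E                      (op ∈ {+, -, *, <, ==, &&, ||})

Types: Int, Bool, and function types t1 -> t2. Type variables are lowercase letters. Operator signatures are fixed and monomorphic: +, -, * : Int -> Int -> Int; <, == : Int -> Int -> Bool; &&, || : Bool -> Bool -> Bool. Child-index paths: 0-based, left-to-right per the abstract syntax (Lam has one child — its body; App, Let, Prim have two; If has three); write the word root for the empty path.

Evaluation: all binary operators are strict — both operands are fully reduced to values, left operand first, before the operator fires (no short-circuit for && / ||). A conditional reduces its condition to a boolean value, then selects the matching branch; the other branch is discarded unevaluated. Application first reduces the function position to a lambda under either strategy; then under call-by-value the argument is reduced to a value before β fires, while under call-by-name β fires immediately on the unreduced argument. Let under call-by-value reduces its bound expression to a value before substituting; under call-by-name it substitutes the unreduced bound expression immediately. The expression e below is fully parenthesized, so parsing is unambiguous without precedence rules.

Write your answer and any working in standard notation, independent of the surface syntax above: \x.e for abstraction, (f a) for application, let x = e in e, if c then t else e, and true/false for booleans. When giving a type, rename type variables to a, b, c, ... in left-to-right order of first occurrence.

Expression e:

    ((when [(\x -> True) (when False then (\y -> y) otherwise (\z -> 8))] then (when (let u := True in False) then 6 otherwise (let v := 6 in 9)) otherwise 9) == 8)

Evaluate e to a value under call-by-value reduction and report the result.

Answer: false

Derivation:
step 0: ((if ((\x.true) (if false then (\y.y) else (\z.8))) then (if (let u = true in false) then 6 else (let v = 6 in 9)) else 9) == 8)
step 1: [if@0.0.1] ((if ((\x.true) (\z.8)) then (if (let u = true in false) then 6 else (let v = 6 in 9)) else 9) == 8)
step 2: [beta@0.0] ((if true then (if (let u = true in false) then 6 else (let v = 6 in 9)) else 9) == 8)
step 3: [if@0] ((if (let u = true in false) then 6 else (let v = 6 in 9)) == 8)
step 4: [let@0.0] ((if false then 6 else (let v = 6 in 9)) == 8)
step 5: [if@0] ((let v = 6 in 9) == 8)
step 6: [let@0] (9 == 8)
step 7: [delta@root] false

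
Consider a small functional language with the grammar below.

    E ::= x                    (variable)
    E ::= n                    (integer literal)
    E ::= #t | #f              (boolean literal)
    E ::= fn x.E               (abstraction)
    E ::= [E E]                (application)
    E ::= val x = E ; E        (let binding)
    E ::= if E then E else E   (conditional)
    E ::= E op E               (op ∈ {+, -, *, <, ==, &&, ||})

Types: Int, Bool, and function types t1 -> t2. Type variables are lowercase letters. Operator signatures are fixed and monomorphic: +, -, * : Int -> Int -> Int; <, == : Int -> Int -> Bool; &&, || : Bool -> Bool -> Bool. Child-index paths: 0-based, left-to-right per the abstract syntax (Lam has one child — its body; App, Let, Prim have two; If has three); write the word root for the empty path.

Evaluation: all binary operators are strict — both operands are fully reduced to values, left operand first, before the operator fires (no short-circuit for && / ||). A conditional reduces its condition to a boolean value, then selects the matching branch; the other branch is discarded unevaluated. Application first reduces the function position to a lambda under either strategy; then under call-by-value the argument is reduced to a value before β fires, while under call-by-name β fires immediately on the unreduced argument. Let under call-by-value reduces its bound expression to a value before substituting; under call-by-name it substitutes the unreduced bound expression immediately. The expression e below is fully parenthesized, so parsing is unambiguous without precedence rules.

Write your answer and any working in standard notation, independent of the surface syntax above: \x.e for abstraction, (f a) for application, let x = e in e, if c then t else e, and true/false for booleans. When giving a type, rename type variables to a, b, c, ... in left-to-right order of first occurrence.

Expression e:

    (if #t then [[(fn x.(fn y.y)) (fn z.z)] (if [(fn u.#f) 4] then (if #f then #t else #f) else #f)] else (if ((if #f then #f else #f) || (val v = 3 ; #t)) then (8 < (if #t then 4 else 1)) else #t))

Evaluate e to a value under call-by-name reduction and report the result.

Answer: false

Trace:
step 0: (if true then (((\x.(\y.y)) (\z.z)) (if ((\u.false) 4) then (if false then true else false) else false)) else (if ((if false then false else false) || (let v = 3 in true)) then (8 < (if true then 4 else 1)) else true))
step 1: [if@root] (((\x.(\y.y)) (\z.z)) (if ((\u.false) 4) then (if false then true else false) else false))
step 2: [beta@0] ((\y.y) (if ((\u.false) 4) then (if false then true else false) else false))
step 3: [beta@root] (if ((\u.false) 4) then (if false then true else false) else false)
step 4: [beta@0] (if false then (if false then true else false) else false)
step 5: [if@root] false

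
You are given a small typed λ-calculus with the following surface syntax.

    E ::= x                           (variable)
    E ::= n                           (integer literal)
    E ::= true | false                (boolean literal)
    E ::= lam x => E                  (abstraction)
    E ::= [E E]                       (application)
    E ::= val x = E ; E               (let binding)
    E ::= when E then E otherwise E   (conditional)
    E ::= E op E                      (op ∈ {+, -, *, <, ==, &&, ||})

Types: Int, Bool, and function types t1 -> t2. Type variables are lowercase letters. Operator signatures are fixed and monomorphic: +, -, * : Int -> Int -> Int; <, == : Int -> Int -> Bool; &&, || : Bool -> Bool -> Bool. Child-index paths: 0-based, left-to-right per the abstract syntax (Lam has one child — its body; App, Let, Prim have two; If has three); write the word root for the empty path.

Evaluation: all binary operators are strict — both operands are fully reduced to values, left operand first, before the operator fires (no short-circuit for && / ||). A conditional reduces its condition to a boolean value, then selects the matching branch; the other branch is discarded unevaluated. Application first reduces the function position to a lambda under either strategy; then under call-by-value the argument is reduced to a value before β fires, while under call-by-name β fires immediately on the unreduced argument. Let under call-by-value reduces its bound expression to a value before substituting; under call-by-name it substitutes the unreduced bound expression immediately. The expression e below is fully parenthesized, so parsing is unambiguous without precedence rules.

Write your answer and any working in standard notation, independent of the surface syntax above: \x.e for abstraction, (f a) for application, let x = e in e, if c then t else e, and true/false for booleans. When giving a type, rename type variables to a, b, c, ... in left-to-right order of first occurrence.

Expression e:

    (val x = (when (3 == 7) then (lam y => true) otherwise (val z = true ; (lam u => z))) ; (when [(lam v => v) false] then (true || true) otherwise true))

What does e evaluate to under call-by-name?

Derivation:
step 0: (let x = (if (3 == 7) then (\y.true) else (let z = true in (\u.z))) in (if ((\v.v) false) then (true || true) else true))
step 1: [let@root] (if ((\v.v) false) then (true || true) else true)
step 2: [beta@0] (if false then (true || true) else true)
step 3: [if@root] true

Answer: true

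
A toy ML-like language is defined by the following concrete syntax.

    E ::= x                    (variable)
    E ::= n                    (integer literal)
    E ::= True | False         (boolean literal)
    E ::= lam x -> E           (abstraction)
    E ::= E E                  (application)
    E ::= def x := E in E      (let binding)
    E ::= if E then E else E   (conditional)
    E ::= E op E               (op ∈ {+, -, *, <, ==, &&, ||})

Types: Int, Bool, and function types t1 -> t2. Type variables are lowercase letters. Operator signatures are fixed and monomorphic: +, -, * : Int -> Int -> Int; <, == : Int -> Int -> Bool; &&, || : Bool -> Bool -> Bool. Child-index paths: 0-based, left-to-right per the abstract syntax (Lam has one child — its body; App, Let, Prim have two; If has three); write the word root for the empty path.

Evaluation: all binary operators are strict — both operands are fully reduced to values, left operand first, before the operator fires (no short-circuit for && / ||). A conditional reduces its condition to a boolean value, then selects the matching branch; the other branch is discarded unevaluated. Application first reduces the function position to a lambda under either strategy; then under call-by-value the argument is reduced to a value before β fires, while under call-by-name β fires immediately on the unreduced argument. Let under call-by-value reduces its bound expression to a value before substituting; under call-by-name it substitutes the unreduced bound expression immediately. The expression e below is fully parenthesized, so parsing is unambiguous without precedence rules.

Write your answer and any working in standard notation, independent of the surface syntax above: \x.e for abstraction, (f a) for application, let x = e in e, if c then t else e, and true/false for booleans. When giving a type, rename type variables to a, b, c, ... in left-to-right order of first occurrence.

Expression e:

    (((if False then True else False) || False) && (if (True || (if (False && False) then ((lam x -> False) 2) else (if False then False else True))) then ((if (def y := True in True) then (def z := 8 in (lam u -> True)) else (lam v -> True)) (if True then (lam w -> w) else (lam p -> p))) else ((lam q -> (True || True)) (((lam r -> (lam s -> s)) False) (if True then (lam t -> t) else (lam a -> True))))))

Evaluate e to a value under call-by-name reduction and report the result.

Trace:
step 0: (((if false then true else false) || false) && (if (true || (if (false && false) then ((\x.false) 2) else (if false then false else true))) then ((if (let y = true in true) then (let z = 8 in (\u.true)) else (\v.true)) (if true then (\w.w) else (\p.p))) else ((\q.(true || true)) (((\r.(\s.s)) false) (if true then (\t.t) else (\a.true))))))
step 1: [if@0.0] ((false || false) && (if (true || (if (false && false) then ((\x.false) 2) else (if false then false else true))) then ((if (let y = true in true) then (let z = 8 in (\u.true)) else (\v.true)) (if true then (\w.w) else (\p.p))) else ((\q.(true || true)) (((\r.(\s.s)) false) (if true then (\t.t) else (\a.true))))))
step 2: [delta@0] (false && (if (true || (if (false && false) then ((\x.false) 2) else (if false then false else true))) then ((if (let y = true in true) then (let z = 8 in (\u.true)) else (\v.true)) (if true then (\w.w) else (\p.p))) else ((\q.(true || true)) (((\r.(\s.s)) false) (if true then (\t.t) else (\a.true))))))
step 3: [delta@1.0.1.0] (false && (if (true || (if false then ((\x.false) 2) else (if false then false else true))) then ((if (let y = true in true) then (let z = 8 in (\u.true)) else (\v.true)) (if true then (\w.w) else (\p.p))) else ((\q.(true || true)) (((\r.(\s.s)) false) (if true then (\t.t) else (\a.true))))))
step 4: [if@1.0.1] (false && (if (true || (if false then false else true)) then ((if (let y = true in true) then (let z = 8 in (\u.true)) else (\v.true)) (if true then (\w.w) else (\p.p))) else ((\q.(true || true)) (((\r.(\s.s)) false) (if true then (\t.t) else (\a.true))))))
step 5: [if@1.0.1] (false && (if (true || true) then ((if (let y = true in true) then (let z = 8 in (\u.true)) else (\v.true)) (if true then (\w.w) else (\p.p))) else ((\q.(true || true)) (((\r.(\s.s)) false) (if true then (\t.t) else (\a.true))))))
step 6: [delta@1.0] (false && (if true then ((if (let y = true in true) then (let z = 8 in (\u.true)) else (\v.true)) (if true then (\w.w) else (\p.p))) else ((\q.(true || true)) (((\r.(\s.s)) false) (if true then (\t.t) else (\a.true))))))
step 7: [if@1] (false && ((if (let y = true in true) then (let z = 8 in (\u.true)) else (\v.true)) (if true then (\w.w) else (\p.p))))
step 8: [let@1.0.0] (false && ((if true then (let z = 8 in (\u.true)) else (\v.true)) (if true then (\w.w) else (\p.p))))
step 9: [if@1.0] (false && ((let z = 8 in (\u.true)) (if true then (\w.w) else (\p.p))))
step 10: [let@1.0] (false && ((\u.true) (if true then (\w.w) else (\p.p))))
step 11: [beta@1] (false && true)
step 12: [delta@root] false

Answer: false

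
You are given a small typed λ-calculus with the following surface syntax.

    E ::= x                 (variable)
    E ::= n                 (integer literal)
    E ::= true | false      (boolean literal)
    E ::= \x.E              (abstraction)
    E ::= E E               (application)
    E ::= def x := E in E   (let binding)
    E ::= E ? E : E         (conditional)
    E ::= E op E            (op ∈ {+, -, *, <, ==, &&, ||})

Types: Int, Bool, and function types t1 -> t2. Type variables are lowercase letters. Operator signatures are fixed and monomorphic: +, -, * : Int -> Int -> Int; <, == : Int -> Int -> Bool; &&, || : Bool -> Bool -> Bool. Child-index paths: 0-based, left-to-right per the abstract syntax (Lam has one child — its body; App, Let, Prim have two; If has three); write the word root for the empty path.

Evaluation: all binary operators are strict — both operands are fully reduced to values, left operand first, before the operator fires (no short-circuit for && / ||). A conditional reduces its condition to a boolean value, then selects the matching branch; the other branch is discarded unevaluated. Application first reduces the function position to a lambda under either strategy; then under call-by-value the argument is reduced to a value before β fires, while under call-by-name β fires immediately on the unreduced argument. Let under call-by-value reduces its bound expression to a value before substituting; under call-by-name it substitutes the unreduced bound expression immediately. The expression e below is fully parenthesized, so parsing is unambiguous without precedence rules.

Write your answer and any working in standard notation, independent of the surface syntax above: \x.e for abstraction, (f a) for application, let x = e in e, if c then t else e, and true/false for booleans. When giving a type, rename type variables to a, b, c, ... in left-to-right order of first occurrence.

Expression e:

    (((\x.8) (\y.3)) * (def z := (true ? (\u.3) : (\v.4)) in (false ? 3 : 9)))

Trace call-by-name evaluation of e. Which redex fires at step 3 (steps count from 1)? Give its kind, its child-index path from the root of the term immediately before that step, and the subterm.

Derivation:
step 0: (((\x.8) (\y.3)) * (let z = (if true then (\u.3) else (\v.4)) in (if false then 3 else 9)))
step 1: [beta@0] (8 * (let z = (if true then (\u.3) else (\v.4)) in (if false then 3 else 9)))
step 2: [let@1] (8 * (if false then 3 else 9))
step 3: [if@1] (8 * 9)

Answer: if at 1 : (if false then 3 else 9)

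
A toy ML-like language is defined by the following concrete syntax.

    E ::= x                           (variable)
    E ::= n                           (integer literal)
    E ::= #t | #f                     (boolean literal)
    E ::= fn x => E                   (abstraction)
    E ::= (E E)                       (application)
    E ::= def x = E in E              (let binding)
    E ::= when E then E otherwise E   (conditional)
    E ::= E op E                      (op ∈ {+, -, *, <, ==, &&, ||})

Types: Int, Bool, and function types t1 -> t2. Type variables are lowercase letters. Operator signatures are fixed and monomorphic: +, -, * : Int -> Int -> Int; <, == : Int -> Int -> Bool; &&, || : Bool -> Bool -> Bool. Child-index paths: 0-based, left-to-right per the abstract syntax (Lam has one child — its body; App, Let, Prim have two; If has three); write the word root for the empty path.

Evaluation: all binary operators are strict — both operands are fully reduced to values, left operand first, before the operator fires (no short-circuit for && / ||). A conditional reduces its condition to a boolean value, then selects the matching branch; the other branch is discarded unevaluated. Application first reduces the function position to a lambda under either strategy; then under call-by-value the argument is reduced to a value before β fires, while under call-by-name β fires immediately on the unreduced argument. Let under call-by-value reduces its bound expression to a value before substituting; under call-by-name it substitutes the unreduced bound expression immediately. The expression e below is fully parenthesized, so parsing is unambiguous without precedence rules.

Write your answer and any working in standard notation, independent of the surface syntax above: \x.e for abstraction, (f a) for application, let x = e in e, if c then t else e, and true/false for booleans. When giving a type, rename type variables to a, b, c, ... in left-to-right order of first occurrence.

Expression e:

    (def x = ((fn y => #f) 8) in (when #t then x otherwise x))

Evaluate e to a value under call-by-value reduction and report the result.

Answer: false

Working:
step 0: (let x = ((\y.false) 8) in (if true then x else x))
step 1: [beta@0] (let x = false in (if true then x else x))
step 2: [let@root] (if true then false else false)
step 3: [if@root] false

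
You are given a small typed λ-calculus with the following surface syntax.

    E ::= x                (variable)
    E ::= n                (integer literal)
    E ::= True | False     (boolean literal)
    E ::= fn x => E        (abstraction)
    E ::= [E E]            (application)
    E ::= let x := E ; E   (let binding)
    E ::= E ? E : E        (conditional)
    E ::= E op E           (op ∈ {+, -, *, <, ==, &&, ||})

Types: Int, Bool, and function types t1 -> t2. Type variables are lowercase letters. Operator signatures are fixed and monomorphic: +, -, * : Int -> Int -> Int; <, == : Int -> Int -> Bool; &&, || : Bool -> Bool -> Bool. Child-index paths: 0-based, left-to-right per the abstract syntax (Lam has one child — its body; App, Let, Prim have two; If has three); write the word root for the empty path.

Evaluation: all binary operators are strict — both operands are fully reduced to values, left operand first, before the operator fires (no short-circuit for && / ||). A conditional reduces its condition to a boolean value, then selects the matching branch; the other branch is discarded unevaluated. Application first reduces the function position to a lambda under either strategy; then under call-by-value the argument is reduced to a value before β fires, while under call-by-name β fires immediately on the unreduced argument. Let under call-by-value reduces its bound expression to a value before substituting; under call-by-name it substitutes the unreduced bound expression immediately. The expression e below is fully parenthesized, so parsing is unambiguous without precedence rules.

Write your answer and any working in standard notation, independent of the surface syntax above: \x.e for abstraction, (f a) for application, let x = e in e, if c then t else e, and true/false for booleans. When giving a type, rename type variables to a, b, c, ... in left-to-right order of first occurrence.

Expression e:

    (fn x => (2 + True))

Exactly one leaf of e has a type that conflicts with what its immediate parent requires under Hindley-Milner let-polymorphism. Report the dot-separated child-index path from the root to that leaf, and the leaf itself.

Trace:
  unify Int ~ Int
  unify Bool ~ Int
  FAIL: mismatch Bool ~ Int

Answer: 0.1 : true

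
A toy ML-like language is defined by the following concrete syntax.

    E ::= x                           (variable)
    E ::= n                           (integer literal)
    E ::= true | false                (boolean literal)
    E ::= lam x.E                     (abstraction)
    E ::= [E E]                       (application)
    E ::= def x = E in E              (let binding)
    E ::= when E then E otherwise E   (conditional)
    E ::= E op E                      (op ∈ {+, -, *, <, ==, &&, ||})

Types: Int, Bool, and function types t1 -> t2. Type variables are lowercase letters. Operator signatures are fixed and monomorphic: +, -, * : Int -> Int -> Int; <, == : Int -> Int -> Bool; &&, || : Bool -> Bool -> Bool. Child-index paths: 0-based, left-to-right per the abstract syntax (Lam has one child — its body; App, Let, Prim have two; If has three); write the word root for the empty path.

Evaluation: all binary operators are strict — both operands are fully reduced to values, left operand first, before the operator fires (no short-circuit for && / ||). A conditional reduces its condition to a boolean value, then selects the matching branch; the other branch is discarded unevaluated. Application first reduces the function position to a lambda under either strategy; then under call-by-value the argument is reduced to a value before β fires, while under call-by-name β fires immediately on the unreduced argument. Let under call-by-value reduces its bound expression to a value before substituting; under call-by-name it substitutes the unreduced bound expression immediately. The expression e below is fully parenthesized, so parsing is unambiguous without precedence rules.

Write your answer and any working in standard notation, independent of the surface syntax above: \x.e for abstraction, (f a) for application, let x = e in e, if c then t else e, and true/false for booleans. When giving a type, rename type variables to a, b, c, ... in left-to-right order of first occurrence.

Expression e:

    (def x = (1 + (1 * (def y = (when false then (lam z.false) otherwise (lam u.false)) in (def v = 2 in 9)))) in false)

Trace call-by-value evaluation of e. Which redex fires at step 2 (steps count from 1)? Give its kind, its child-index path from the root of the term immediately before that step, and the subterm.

Answer: let at 0.1.1 : (let y = (\u.false) in (let v = 2 in 9))

Derivation:
step 0: (let x = (1 + (1 * (let y = (if false then (\z.false) else (\u.false)) in (let v = 2 in 9)))) in false)
step 1: [if@0.1.1.0] (let x = (1 + (1 * (let y = (\u.false) in (let v = 2 in 9)))) in false)
step 2: [let@0.1.1] (let x = (1 + (1 * (let v = 2 in 9))) in false)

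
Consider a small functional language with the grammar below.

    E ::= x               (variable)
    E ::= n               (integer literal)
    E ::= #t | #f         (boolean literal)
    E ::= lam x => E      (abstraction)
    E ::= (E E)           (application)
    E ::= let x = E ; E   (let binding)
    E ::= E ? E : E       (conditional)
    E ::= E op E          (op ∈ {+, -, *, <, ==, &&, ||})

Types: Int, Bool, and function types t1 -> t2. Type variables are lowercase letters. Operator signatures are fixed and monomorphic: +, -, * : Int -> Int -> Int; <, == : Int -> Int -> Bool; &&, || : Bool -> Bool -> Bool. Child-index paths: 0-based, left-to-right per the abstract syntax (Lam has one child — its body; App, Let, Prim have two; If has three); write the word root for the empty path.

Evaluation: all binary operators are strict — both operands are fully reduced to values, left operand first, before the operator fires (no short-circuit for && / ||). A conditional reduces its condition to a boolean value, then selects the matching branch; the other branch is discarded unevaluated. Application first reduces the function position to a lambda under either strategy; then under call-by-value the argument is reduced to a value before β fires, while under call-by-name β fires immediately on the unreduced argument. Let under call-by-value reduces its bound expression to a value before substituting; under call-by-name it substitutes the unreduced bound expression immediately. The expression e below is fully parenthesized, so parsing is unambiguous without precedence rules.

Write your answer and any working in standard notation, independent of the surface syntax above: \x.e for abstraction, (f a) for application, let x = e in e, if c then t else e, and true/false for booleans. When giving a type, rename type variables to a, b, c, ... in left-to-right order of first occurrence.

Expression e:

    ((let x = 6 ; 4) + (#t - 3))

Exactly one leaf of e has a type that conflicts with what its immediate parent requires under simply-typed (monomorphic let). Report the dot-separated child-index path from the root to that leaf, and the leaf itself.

Working:
let x : Int
  unify Int ~ Int
  unify Bool ~ Int
  FAIL: mismatch Bool ~ Int

Answer: 1.0 : true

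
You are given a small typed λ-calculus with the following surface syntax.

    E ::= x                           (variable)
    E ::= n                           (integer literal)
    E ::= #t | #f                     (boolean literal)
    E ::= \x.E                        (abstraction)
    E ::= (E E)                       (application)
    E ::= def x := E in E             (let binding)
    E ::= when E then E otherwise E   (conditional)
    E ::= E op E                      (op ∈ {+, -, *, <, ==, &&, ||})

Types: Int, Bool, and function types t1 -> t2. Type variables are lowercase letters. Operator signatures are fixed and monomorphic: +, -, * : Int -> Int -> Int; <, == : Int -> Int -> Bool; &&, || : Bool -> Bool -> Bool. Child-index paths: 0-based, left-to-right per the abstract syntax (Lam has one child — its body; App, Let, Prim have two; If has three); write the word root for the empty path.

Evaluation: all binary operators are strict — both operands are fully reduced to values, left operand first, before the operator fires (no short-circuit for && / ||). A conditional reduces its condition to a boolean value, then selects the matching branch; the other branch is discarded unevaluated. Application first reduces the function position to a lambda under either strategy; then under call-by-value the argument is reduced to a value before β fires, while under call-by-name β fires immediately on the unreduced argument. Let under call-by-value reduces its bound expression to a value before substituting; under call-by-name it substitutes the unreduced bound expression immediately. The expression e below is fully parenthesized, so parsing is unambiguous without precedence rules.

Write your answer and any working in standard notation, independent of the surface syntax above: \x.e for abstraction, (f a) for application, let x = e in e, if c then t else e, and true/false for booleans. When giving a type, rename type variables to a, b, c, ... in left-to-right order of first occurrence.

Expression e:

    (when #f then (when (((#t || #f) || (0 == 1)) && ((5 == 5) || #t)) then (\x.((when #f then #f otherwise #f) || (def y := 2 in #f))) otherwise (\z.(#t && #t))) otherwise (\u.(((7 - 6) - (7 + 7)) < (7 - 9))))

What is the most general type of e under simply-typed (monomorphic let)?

Answer: a -> Bool

Working:
  unify Bool ~ Bool
  unify Bool ~ Bool
  unify Bool ~ Bool
  unify Bool ~ Bool
  unify Int ~ Int
  unify Int ~ Int
  unify Bool ~ Bool
  unify Bool ~ Bool
  unify Int ~ Int
  unify Int ~ Int
  unify Bool ~ Bool
  unify Bool ~ Bool
  unify Bool ~ Bool
  unify Bool ~ Bool
  unify Bool ~ Bool
  unify Bool ~ Bool
  unify Bool ~ Bool
let y : Int
  unify Bool ~ Bool
\x._ : a -> Bool
  unify Bool ~ Bool
  unify Bool ~ Bool
\z._ : b -> Bool
  unify a -> Bool ~ b -> Bool
  unify a ~ b
  unify Bool ~ Bool
  unify Int ~ Int
  unify Int ~ Int
  unify Int ~ Int
  unify Int ~ Int
  unify Int ~ Int
  unify Int ~ Int
  unify Int ~ Int
  unify Int ~ Int
  unify Int ~ Int
  unify Int ~ Int
\u._ : c -> Bool
  unify b -> Bool ~ c -> Bool
  unify b ~ c
  unify Bool ~ Bool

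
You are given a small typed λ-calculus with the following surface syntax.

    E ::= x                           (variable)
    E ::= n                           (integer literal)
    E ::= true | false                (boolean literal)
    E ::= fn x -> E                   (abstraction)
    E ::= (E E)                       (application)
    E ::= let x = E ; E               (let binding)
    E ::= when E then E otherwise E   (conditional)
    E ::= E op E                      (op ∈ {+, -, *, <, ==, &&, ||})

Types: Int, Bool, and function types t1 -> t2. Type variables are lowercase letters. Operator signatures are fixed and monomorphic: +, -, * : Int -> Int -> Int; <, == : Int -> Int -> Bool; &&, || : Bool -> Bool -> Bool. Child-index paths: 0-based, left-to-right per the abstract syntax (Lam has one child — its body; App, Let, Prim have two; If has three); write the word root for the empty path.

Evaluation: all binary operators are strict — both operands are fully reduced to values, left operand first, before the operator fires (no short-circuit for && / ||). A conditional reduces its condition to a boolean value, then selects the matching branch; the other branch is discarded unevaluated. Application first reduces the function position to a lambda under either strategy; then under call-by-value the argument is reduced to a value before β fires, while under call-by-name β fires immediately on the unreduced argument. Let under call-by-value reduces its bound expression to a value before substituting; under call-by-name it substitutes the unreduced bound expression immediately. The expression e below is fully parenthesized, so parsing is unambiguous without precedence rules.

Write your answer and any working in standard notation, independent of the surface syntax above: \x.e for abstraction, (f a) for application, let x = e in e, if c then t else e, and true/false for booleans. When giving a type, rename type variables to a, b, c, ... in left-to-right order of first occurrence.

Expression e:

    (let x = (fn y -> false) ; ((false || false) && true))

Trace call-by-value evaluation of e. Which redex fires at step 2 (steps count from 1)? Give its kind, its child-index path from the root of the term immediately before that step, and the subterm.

Answer: delta at 0 : (false || false)

Working:
step 0: (let x = (\y.false) in ((false || false) && true))
step 1: [let@root] ((false || false) && true)
step 2: [delta@0] (false && true)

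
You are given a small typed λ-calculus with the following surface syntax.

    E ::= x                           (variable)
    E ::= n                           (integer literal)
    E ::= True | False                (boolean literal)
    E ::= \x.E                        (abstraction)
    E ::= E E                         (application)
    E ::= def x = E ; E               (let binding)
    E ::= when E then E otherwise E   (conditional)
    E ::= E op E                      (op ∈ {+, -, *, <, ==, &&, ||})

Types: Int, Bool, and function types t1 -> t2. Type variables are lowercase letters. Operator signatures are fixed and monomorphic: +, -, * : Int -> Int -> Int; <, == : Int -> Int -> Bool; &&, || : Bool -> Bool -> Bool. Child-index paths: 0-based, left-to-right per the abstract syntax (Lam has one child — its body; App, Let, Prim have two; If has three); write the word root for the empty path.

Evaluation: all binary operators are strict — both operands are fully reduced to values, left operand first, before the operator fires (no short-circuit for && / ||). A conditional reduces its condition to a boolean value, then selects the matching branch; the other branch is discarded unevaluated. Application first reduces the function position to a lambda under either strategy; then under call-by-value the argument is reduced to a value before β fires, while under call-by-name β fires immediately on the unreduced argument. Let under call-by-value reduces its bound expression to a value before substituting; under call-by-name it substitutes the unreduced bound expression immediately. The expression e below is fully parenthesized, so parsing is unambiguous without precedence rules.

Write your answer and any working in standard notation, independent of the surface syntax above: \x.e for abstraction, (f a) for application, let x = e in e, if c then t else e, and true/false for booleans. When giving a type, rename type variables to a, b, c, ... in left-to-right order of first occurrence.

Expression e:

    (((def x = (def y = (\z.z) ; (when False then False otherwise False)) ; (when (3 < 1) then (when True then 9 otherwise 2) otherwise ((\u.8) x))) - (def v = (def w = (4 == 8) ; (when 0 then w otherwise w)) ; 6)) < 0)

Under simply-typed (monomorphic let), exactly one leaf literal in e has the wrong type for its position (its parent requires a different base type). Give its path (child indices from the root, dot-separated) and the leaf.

Answer: 0.1.0.1.0 : 0

Trace:
z : a
\z._ : a -> a
let y : a -> a
  unify Bool ~ Bool
  unify Bool ~ Bool
let x : Bool
  unify Int ~ Int
  unify Int ~ Int
  unify Bool ~ Bool
  unify Bool ~ Bool
  unify Int ~ Int
\u._ : b -> Int
x : Bool
  unify b -> Int ~ Bool -> c
  unify b ~ Bool
  unify Int ~ c
_ _ : Int
  unify Int ~ Int
  unify Int ~ Int
  unify Int ~ Int
  unify Int ~ Int
let w : Bool
  unify Int ~ Bool
  FAIL: mismatch Int ~ Bool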